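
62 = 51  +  11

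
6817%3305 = 207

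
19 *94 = 1786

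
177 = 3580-3403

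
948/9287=948/9287 = 0.10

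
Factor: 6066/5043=2022/1681=2^1 * 3^1*41^(  -  2)*337^1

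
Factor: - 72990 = - 2^1*3^2 * 5^1* 811^1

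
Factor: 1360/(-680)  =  -2^1=- 2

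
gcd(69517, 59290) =7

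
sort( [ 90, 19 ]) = [ 19, 90]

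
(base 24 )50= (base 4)1320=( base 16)78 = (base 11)aa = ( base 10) 120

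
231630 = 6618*35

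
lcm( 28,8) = 56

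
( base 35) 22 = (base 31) 2A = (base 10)72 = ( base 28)2g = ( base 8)110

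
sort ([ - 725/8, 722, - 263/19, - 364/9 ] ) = [ - 725/8, - 364/9, - 263/19,722]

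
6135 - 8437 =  - 2302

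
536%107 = 1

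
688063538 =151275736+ 536787802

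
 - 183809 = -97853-85956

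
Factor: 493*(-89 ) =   -  43877 = - 17^1*29^1 * 89^1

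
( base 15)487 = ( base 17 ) 397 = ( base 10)1027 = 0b10000000011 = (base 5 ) 13102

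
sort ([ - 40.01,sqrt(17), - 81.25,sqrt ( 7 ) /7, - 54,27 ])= [-81.25, - 54, - 40.01,  sqrt( 7) /7,  sqrt ( 17), 27 ]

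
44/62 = 22/31 = 0.71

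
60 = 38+22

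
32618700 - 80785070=-48166370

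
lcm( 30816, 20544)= 61632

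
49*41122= 2014978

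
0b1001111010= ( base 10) 634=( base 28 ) MI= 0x27A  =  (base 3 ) 212111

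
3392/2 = 1696 = 1696.00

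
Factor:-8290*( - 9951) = 82493790 = 2^1 * 3^1 * 5^1*31^1*107^1 * 829^1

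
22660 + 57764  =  80424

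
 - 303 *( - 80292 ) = 24328476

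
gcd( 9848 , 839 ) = 1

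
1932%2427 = 1932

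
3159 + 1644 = 4803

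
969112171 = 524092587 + 445019584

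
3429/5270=3429/5270 = 0.65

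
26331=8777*3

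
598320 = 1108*540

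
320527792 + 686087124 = 1006614916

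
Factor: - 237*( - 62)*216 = 2^4*3^4 * 31^1*79^1 = 3173904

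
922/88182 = 461/44091= 0.01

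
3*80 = 240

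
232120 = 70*3316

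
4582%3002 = 1580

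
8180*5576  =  45611680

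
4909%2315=279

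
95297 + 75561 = 170858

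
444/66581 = 444/66581=0.01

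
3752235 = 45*83383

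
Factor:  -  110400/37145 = -960/323 =- 2^6* 3^1*5^1*17^( - 1)*19^(-1)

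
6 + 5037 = 5043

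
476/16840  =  119/4210 = 0.03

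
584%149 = 137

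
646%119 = 51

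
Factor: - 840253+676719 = -163534 = -2^1*7^1*11681^1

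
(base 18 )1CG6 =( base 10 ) 10014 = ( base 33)96f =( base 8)23436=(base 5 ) 310024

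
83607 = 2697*31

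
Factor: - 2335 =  -5^1*467^1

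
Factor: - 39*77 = - 3003=- 3^1*7^1*11^1*13^1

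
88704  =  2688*33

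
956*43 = 41108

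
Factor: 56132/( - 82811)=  - 2^2 * 14033^1*  82811^( - 1 ) 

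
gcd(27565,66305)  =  745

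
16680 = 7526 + 9154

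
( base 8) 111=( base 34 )25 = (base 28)2H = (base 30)2d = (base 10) 73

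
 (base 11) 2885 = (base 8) 7213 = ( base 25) 5NN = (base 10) 3723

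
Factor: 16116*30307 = 2^2*3^1 * 17^1*79^1*30307^1 = 488427612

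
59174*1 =59174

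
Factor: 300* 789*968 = 2^5 * 3^2*5^2 * 11^2*263^1 = 229125600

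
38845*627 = 24355815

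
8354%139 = 14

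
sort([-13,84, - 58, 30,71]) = [ - 58, - 13, 30,71, 84] 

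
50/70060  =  5/7006 = 0.00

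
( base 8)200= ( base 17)79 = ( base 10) 128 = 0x80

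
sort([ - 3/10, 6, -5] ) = [-5,-3/10,6] 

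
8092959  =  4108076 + 3984883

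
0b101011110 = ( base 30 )bk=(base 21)GE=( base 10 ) 350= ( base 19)I8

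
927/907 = 927/907 =1.02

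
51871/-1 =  - 51871/1=-51871.00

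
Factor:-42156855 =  - 3^5*5^1 * 13^1*17^1*157^1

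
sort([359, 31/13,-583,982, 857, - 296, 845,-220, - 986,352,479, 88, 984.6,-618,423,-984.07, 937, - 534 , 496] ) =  [-986, - 984.07,-618, - 583, - 534, - 296  , - 220, 31/13,88,352,359,423, 479,  496,845,857,  937, 982, 984.6] 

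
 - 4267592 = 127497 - 4395089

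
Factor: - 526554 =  - 2^1*3^3*7^2 * 199^1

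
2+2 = 4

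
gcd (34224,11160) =744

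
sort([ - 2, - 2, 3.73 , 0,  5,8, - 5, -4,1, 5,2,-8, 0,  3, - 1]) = [- 8, - 5,  -  4 , - 2, - 2, - 1, 0,0,1,  2,3, 3.73,  5,  5, 8 ]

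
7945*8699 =69113555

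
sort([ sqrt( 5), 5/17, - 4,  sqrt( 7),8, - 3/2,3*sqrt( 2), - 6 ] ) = [ -6, - 4,-3/2,5/17, sqrt ( 5) , sqrt (7),3*sqrt(2),8]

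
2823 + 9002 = 11825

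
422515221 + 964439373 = 1386954594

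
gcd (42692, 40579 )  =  1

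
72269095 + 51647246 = 123916341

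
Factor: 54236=2^2* 7^1*13^1*149^1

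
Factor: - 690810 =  - 2^1* 3^1 * 5^1*23027^1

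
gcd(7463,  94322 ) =1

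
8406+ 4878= 13284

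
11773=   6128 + 5645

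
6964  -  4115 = 2849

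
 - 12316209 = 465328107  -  477644316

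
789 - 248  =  541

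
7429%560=149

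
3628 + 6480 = 10108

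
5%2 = 1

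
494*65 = 32110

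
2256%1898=358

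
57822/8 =28911/4 = 7227.75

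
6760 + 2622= 9382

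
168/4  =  42 = 42.00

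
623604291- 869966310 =- 246362019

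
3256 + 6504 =9760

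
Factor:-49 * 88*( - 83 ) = 357896 = 2^3*7^2*11^1*83^1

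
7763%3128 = 1507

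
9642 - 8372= 1270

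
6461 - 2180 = 4281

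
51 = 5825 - 5774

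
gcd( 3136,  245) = 49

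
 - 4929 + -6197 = -11126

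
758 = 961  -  203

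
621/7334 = 621/7334 = 0.08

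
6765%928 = 269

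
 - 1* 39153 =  - 39153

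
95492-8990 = 86502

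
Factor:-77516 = - 2^2*19379^1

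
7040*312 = 2196480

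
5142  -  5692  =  - 550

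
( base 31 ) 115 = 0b1111100101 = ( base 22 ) 217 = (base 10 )997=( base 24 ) 1hd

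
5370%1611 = 537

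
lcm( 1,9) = 9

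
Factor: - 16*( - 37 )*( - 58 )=  -  2^5*29^1*37^1=- 34336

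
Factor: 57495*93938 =2^1*3^1*5^1 * 13^1*3613^1*3833^1 = 5400965310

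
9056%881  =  246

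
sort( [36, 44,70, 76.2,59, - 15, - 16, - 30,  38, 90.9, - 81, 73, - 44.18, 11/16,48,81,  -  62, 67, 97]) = [ - 81, - 62, -44.18, - 30, - 16,-15,  11/16, 36, 38, 44, 48 , 59,  67,70 , 73, 76.2, 81, 90.9, 97 ]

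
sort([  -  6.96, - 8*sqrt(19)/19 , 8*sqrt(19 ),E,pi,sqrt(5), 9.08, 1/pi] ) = [  -  6.96, - 8* sqrt(19) /19,  1/pi,sqrt( 5 ),  E,pi,  9.08,8*sqrt(19 ) ]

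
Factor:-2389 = -2389^1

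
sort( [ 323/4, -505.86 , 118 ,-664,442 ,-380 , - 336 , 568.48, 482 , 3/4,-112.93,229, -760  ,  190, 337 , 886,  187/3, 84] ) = [ - 760, - 664, - 505.86 , - 380,-336,-112.93 , 3/4,187/3, 323/4,84 , 118,190,229,337, 442,482 , 568.48 , 886] 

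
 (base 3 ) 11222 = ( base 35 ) 3T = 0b10000110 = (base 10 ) 134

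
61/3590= 61/3590= 0.02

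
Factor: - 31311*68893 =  - 3^2 * 7^2*11^1*71^1*6263^1 = -2157108723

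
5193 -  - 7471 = 12664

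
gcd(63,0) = 63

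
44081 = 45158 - 1077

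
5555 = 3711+1844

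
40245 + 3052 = 43297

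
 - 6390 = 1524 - 7914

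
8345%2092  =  2069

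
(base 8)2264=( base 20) 304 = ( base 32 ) 15k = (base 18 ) 3CG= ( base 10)1204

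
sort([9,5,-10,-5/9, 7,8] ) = [ - 10,-5/9, 5, 7 , 8,9] 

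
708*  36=25488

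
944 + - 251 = 693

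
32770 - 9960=22810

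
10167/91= 111 +66/91 = 111.73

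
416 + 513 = 929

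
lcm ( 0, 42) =0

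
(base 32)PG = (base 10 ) 816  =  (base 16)330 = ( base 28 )114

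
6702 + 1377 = 8079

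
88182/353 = 249 + 285/353 = 249.81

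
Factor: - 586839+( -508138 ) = -1094977= -  13^1*84229^1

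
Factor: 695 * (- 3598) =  - 2^1*5^1*7^1*139^1*257^1 = - 2500610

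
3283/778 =3283/778 = 4.22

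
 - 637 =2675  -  3312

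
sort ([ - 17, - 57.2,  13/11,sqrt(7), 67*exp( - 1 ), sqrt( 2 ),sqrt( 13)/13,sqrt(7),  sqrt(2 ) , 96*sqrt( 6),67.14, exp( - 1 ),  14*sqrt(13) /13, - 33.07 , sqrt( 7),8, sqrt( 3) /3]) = [ - 57.2,-33.07, - 17,sqrt(13) /13,exp( - 1 ), sqrt(3 )/3,13/11, sqrt(2),sqrt(2 ), sqrt(7 ),sqrt(7 ), sqrt ( 7 ), 14*sqrt( 13)/13,8,67 *exp( - 1), 67.14,96*sqrt( 6) ]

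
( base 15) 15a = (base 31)A0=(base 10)310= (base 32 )9M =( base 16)136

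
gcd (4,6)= 2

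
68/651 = 68/651 = 0.10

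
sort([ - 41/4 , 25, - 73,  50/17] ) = [-73, - 41/4,50/17 , 25]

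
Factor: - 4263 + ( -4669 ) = -8932 = - 2^2*7^1 *11^1*29^1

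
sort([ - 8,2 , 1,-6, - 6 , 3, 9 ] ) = [ - 8,- 6,-6 , 1,2, 3,9]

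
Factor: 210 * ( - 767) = - 2^1*3^1*5^1*7^1*13^1*59^1 = - 161070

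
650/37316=325/18658 = 0.02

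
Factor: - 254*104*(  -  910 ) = 24038560 = 2^5*5^1* 7^1*13^2 * 127^1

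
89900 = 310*290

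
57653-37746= 19907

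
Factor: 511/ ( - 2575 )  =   - 5^( - 2 )*7^1*73^1*103^( - 1)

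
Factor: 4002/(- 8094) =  - 667/1349 = - 19^( - 1)*23^1* 29^1*71^( - 1 )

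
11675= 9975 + 1700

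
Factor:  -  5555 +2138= - 3417 =-  3^1*17^1*67^1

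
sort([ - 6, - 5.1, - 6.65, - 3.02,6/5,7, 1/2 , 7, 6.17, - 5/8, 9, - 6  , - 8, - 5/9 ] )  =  [ - 8,-6.65, - 6, - 6, - 5.1,-3.02, - 5/8, - 5/9, 1/2, 6/5, 6.17,7,7,9]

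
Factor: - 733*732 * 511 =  - 274180116 = - 2^2 * 3^1*7^1 * 61^1 * 73^1*733^1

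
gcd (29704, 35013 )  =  1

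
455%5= 0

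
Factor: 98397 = 3^2*13^1*29^2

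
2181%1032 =117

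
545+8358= 8903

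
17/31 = 17/31 = 0.55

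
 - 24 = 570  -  594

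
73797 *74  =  5460978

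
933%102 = 15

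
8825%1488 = 1385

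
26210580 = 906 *28930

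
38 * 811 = 30818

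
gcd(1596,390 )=6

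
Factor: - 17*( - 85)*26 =37570 = 2^1*5^1*13^1*17^2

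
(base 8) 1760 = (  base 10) 1008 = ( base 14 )520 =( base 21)260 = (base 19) 2f1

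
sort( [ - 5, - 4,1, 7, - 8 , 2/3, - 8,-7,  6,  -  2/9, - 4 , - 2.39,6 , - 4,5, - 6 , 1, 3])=[ - 8 , - 8, - 7, - 6,  -  5, - 4, - 4,  -  4, - 2.39 , - 2/9, 2/3,1, 1,3,5,6, 6,  7 ]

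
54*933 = 50382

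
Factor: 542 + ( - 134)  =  408 = 2^3*3^1*17^1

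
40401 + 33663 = 74064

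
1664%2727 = 1664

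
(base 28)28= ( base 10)64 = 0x40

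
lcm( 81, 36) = 324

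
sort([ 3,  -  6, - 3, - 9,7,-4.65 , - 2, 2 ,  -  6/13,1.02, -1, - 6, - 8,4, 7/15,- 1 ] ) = [-9, - 8, - 6 ,-6,  -  4.65,  -  3,-2,-1, - 1, - 6/13,7/15, 1.02, 2,3,4, 7 ]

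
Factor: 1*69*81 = 3^5 * 23^1  =  5589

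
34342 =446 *77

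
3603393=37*97389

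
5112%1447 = 771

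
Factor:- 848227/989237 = -61^(-1) *16217^(-1 ) * 848227^1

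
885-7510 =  - 6625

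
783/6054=261/2018 = 0.13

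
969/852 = 323/284 = 1.14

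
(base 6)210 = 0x4e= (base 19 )42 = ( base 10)78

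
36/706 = 18/353 = 0.05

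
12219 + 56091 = 68310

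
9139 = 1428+7711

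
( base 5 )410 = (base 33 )36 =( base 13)81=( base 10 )105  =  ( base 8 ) 151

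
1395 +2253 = 3648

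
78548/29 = 2708+16/29 = 2708.55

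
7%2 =1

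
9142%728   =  406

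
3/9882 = 1/3294 = 0.00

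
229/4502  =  229/4502 = 0.05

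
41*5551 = 227591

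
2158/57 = 2158/57 = 37.86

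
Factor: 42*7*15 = 2^1*3^2*5^1 *7^2=4410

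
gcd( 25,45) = 5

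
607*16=9712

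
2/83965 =2/83965 =0.00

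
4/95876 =1/23969= 0.00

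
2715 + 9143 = 11858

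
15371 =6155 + 9216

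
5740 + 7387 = 13127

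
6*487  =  2922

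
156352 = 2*78176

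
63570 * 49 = 3114930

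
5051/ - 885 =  - 6 + 259/885 = -5.71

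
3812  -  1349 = 2463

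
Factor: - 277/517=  - 11^( - 1 ) * 47^ ( - 1)*277^1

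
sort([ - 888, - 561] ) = [ - 888,-561]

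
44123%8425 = 1998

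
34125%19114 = 15011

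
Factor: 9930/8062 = 4965/4031 = 3^1*5^1 * 29^( - 1)*139^(-1)*331^1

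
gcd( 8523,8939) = 1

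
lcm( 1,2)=2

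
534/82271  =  534/82271= 0.01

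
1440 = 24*60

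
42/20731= 42/20731 = 0.00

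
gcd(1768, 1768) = 1768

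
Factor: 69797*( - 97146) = - 6780499362=- 2^1 * 3^3*7^2*13^2*59^1*257^1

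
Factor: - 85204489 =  - 23^1*3704543^1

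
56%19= 18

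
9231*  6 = 55386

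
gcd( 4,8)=4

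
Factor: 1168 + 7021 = 19^1* 431^1 = 8189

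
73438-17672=55766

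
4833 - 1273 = 3560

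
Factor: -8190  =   - 2^1*3^2*5^1*7^1*13^1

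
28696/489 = 58  +  334/489 =58.68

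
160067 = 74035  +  86032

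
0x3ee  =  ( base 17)383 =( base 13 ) 5c5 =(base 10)1006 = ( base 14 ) 51c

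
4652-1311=3341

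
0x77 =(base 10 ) 119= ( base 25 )4J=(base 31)3Q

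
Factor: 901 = 17^1*53^1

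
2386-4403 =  - 2017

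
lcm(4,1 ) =4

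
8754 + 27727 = 36481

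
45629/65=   701 + 64/65 = 701.98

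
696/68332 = 174/17083 = 0.01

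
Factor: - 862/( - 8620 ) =1/10 = 2^( -1 )*5^( - 1) 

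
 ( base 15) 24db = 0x1EB0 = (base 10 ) 7856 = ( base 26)BG4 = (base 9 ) 11688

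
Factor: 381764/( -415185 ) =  - 2^2 * 3^ ( -1 )*5^( - 1 )*89^( - 1 )*311^( - 1)*95441^1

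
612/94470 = 102/15745 = 0.01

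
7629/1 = 7629 = 7629.00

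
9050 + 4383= 13433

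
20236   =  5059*4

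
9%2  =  1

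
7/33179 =7/33179 = 0.00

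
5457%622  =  481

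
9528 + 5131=14659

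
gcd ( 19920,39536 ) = 16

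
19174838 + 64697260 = 83872098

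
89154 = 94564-5410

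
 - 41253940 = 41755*(-988) 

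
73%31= 11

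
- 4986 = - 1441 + - 3545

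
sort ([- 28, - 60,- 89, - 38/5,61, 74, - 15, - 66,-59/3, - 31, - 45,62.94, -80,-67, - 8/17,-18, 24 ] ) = [-89,-80,-67,  -  66,  -  60,  -  45 , - 31, - 28, - 59/3,-18, - 15,-38/5,-8/17 , 24,  61,62.94,  74 ] 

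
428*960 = 410880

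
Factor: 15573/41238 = 179/474 = 2^ ( -1 ) * 3^( - 1 )*79^(-1 )*179^1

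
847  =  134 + 713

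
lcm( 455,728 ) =3640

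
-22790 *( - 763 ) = 17388770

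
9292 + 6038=15330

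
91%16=11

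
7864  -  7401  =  463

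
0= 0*2228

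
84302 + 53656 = 137958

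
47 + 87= 134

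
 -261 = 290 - 551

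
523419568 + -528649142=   -  5229574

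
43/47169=43/47169 = 0.00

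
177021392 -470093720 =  - 293072328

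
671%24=23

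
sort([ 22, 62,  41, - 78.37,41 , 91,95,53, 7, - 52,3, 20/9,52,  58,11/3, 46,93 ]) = [ - 78.37,  -  52,  20/9,3,11/3, 7,22 , 41,41,46,52, 53,58,62, 91,93, 95]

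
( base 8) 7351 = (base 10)3817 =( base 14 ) 1569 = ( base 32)3N9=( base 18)BE1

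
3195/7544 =3195/7544=0.42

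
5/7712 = 5/7712 = 0.00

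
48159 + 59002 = 107161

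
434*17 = 7378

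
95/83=95/83= 1.14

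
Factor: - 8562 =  - 2^1*3^1*1427^1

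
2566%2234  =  332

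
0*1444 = 0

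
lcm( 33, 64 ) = 2112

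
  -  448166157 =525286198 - 973452355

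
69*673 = 46437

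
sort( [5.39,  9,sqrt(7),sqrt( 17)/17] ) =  [ sqrt( 17)/17,sqrt( 7 ),5.39, 9 ]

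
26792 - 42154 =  - 15362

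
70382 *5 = 351910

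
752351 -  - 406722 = 1159073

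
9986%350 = 186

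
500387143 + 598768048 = 1099155191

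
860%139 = 26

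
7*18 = 126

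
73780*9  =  664020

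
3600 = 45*80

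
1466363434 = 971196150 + 495167284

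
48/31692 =4/2641=0.00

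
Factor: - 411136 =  - 2^9*11^1*73^1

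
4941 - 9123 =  - 4182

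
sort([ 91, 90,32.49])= [32.49, 90, 91] 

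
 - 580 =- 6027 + 5447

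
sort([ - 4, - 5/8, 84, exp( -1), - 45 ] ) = [ - 45, - 4, - 5/8,exp( - 1 ), 84 ]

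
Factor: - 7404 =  - 2^2*3^1*617^1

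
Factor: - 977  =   - 977^1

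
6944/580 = 11 + 141/145 = 11.97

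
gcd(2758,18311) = 1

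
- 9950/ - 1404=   7+61/702 =7.09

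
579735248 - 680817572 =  - 101082324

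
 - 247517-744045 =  - 991562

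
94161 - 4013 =90148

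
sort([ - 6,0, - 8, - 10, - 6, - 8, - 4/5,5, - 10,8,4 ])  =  [ - 10, - 10, - 8,-8  , - 6  ,-6, - 4/5,0, 4,5, 8]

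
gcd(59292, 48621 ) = 3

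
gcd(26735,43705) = 5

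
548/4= 137  =  137.00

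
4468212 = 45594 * 98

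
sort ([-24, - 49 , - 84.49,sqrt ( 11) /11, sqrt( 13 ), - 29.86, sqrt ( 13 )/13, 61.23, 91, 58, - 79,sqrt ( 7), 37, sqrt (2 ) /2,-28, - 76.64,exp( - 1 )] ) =[ - 84.49,-79, - 76.64, - 49, - 29.86, - 28, - 24, sqrt( 13)/13,sqrt( 11 )/11,  exp( - 1 ),  sqrt( 2) /2, sqrt( 7),sqrt(13) , 37 , 58, 61.23,  91 ] 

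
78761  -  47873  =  30888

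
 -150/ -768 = 25/128 = 0.20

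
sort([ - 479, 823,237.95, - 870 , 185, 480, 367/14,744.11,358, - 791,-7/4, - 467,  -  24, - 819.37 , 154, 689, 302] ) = [ - 870, - 819.37, - 791, - 479, -467, - 24,  -  7/4, 367/14, 154, 185,237.95, 302 , 358, 480, 689, 744.11, 823] 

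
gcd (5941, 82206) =1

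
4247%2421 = 1826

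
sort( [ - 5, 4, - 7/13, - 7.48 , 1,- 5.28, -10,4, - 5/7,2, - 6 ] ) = [ - 10, - 7.48, - 6, - 5.28, - 5, - 5/7, - 7/13, 1,  2,4, 4 ]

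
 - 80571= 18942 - 99513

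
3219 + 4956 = 8175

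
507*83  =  42081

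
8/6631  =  8/6631 = 0.00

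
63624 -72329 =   -  8705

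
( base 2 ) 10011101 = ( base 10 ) 157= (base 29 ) 5C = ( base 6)421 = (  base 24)6D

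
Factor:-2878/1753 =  - 2^1*1439^1*1753^(-1 ) 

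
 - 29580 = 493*(-60) 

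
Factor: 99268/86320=23/20 = 2^( - 2 )*5^( - 1)*23^1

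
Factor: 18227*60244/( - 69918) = -549033694/34959 =-2^1*3^(-1)* 11^1*43^( - 1)*271^(- 1)*1657^1*15061^1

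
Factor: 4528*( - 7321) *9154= - 303450413152 =-2^5 * 23^1*199^1*283^1 * 7321^1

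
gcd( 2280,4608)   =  24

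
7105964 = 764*9301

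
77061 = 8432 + 68629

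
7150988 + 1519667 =8670655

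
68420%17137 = 17009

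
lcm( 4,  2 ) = 4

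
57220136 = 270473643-213253507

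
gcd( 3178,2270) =454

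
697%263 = 171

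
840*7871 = 6611640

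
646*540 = 348840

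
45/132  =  15/44 = 0.34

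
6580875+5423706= 12004581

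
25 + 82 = 107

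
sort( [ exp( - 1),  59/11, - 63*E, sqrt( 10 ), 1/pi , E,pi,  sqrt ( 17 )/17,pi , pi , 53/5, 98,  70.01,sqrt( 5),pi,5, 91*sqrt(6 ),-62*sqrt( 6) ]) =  [ - 63*E, - 62*sqrt ( 6 ), sqrt (17 ) /17,  1/pi, exp( - 1 ), sqrt(5 ),E,  pi,  pi,pi,pi, sqrt(10), 5, 59/11,  53/5, 70.01, 98,  91*sqrt(6 ) ]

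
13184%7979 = 5205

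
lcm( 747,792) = 65736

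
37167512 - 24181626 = 12985886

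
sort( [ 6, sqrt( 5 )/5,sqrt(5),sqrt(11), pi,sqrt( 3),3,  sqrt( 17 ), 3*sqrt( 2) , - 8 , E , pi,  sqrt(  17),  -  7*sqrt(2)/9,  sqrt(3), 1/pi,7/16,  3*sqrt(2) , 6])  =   [ - 8, - 7*sqrt(2)/9, 1/pi,7/16,  sqrt( 5) /5, sqrt( 3),sqrt( 3),sqrt ( 5), E, 3 , pi, pi,sqrt( 11 ),  sqrt( 17) , sqrt( 17),3 * sqrt( 2 ),3*sqrt(2), 6,  6 ]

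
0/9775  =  0  =  0.00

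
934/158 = 467/79 = 5.91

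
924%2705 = 924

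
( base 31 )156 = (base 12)796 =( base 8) 2142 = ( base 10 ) 1122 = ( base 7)3162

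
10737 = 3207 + 7530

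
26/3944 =13/1972 =0.01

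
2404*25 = 60100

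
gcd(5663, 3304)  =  7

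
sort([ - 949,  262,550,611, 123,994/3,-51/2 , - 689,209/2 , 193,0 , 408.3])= [ - 949, - 689, - 51/2, 0,209/2 , 123, 193,262, 994/3,408.3 , 550,611]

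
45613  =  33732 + 11881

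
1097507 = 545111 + 552396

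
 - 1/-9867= 1/9867 =0.00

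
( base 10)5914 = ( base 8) 13432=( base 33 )5e7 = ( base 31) 64o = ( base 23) B43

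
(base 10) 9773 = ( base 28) CD1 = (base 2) 10011000101101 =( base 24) GN5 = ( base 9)14358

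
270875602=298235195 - 27359593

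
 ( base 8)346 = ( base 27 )8E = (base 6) 1022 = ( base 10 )230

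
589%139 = 33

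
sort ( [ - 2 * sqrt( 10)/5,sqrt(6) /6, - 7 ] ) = [ - 7, - 2*sqrt(10 )/5,sqrt (6) /6] 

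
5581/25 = 5581/25  =  223.24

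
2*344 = 688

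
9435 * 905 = 8538675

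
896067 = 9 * 99563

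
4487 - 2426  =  2061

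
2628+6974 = 9602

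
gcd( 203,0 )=203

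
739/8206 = 739/8206 = 0.09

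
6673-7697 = -1024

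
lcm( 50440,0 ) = 0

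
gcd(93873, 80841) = 3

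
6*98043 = 588258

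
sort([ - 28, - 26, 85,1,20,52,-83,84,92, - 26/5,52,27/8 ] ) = [ - 83, - 28,- 26, -26/5,1 , 27/8,  20,  52,52,84,85,92] 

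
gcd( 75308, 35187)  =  1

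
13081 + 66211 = 79292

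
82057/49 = 1674 + 31/49 = 1674.63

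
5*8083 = 40415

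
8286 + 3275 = 11561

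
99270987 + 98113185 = 197384172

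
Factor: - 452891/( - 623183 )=11^ ( - 1)*103^1*181^(  -  1)*313^(-1) * 4397^1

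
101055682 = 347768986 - 246713304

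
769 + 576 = 1345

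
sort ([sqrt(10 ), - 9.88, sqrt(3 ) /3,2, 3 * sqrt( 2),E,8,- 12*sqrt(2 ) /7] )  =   [ - 9.88,  -  12*sqrt(2)/7,sqrt(3)/3,  2,E,  sqrt( 10), 3 * sqrt(2 ),8]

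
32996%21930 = 11066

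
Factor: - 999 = -3^3 * 37^1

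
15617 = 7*2231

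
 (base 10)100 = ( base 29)3D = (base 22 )4C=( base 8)144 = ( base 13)79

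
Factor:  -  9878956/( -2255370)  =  4939478/1127685=2^1* 3^( - 1)*5^(-1)*13^( - 1 )*31^1*5783^( -1)*79669^1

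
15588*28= 436464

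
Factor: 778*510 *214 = 2^3*3^1*5^1*17^1*107^1*389^1 = 84910920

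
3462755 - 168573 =3294182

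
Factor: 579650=2^1*5^2*11593^1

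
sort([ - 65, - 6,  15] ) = [ - 65,-6, 15 ]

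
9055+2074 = 11129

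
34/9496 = 17/4748 = 0.00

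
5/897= 5/897 = 0.01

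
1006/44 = 503/22=22.86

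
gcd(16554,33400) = 2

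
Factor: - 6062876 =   -  2^2*1515719^1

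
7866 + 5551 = 13417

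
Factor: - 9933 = -3^1*7^1 * 11^1 * 43^1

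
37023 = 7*5289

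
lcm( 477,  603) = 31959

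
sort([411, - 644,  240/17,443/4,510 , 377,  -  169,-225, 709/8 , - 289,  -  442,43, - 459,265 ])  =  [ -644, - 459 ,-442,  -  289,  -  225,-169,240/17,  43,709/8,443/4,265, 377,411,510 ]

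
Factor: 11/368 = 2^( - 4)*11^1 * 23^( - 1)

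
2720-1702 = 1018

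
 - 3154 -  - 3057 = - 97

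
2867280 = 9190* 312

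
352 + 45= 397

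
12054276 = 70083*172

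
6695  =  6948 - 253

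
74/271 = 74/271= 0.27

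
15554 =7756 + 7798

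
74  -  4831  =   - 4757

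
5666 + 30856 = 36522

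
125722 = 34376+91346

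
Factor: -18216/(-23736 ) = 3^1 *11^1*43^( - 1) = 33/43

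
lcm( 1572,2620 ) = 7860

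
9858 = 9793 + 65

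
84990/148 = 42495/74  =  574.26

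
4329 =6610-2281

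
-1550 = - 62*25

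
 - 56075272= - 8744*6413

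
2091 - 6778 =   -  4687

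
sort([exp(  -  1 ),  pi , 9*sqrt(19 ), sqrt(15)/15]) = [sqrt(15)/15,  exp( - 1 ),pi, 9*sqrt( 19) ]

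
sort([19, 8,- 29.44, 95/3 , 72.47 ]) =[-29.44,8 , 19,95/3,72.47 ]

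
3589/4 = 897+1/4 = 897.25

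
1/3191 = 1/3191 = 0.00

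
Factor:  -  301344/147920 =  -2^1*3^1*5^(-1)*43^( - 1)*73^1 = - 438/215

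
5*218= 1090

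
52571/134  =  52571/134 = 392.32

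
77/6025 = 77/6025 = 0.01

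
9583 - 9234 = 349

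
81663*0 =0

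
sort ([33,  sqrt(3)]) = [sqrt(3), 33] 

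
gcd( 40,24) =8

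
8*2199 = 17592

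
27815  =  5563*5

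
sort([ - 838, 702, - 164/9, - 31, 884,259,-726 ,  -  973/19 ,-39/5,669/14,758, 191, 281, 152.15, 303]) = [ - 838,  -  726, - 973/19, - 31 ,  -  164/9, - 39/5,  669/14 , 152.15, 191,  259 , 281, 303, 702,758,884]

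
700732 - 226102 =474630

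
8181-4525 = 3656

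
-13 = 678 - 691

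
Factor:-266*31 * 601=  - 2^1*7^1*19^1*31^1*601^1 = - 4955846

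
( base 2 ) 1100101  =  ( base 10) 101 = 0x65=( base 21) 4h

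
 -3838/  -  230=1919/115   =  16.69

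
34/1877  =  34/1877 = 0.02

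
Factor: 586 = 2^1*293^1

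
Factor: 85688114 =2^1 *41^1*509^1*2053^1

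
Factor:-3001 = -3001^1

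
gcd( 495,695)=5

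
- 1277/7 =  - 1277/7 = - 182.43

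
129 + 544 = 673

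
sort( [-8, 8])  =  [ - 8,8 ]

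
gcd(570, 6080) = 190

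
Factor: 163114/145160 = 2^( - 2 )*5^ (- 1)*7^1*19^(-1) * 61^1 = 427/380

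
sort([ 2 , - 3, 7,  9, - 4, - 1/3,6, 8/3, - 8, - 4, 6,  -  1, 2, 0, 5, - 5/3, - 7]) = [ - 8, - 7, - 4, - 4, - 3, - 5/3, - 1,-1/3, 0, 2, 2, 8/3, 5, 6, 6, 7,9]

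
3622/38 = 95 + 6/19=   95.32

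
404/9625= 404/9625 = 0.04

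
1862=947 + 915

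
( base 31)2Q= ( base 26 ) 3A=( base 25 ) 3d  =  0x58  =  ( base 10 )88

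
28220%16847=11373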